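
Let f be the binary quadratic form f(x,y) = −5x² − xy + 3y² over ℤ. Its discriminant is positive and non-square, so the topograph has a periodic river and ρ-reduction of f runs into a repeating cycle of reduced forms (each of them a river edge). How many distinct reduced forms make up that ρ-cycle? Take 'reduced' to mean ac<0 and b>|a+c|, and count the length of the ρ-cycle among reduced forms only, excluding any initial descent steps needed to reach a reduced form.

D = 61, ⌊√D⌋ = 7
descent: ρ → (3,7,-1)  [lands on river]
river: ρ → (-1,7,3)
river: ρ → (3,5,-3)
river: ρ → (-3,7,1)
river: ρ → (1,7,-3)
river: ρ → (-3,5,3)
ρ-cycle length = 6 (tail of 1 descent step not counted)

6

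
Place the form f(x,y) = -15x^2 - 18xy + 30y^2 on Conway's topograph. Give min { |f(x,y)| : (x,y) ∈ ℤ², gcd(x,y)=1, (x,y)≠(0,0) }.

descent: ρ → (30,18,-15)  [lands on river]
river: ρ → (-15,42,6)
river: ρ → (6,42,-15)
river: ρ → (-15,18,30)
river: ρ → (30,42,-3)
river: ρ → (-3,42,30)
closes: descent 1, river 6
min |a| on river = 3

3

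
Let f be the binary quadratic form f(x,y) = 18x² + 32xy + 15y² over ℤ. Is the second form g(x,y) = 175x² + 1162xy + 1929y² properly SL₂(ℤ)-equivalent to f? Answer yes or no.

D₁ = -56, D₂ = -56
f: translate: b→-4 (≡32 mod 36), so (18,32,15)→(18,-4,1)
f: flip: (18,-4,1)→(1,4,18)
f: translate: b→0 (≡4 mod 2), so (1,4,18)→(1,0,14)
f: reduced (well bottom): (1,0,14) with a≤c, −a<b≤a
g: translate: b→112 (≡1162 mod 350), so (175,1162,1929)→(175,112,18)
g: flip: (175,112,18)→(18,-112,175)
g: translate: b→-4 (≡-112 mod 36), so (18,-112,175)→(18,-4,1)
g: flip: (18,-4,1)→(1,4,18)
g: translate: b→0 (≡4 mod 2), so (1,4,18)→(1,0,14)
g: reduced (well bottom): (1,0,14) with a≤c, −a<b≤a
reduced forms (1, 0, 14) vs (1, 0, 14) ⇒ equivalent

yes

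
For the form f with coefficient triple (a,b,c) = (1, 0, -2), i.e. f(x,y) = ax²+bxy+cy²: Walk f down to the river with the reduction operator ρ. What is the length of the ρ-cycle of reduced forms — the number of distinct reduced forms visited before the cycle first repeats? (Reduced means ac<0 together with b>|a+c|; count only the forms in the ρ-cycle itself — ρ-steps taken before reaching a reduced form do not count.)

D = 8, ⌊√D⌋ = 2
descent: ρ → (-2,0,1)
descent: ρ → (1,2,-1)  [lands on river]
river: ρ → (-1,2,1)
ρ-cycle length = 2 (tail of 2 descent steps not counted)

2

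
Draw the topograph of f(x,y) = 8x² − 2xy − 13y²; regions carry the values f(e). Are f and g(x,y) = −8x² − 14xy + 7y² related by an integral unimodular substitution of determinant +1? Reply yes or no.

D₁ = 420, D₂ = 420
river cycle of f (length 4): (8, 14, -7), (-7, 14, 8), (8, 18, -3), (-3, 18, 8)
river cycle of g (length 4): (7, 14, -8), (-8, 18, 3), (3, 18, -8), (-8, 14, 7)
cycles differ ⇒ inequivalent

no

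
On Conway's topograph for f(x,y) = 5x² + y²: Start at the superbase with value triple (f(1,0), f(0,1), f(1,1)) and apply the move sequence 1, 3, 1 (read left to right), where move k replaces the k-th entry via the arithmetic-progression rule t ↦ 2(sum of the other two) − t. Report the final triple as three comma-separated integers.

start (5,1,6) = (f(1,0),f(0,1),f(1,1))
replace slot 1: 2·(1+6) − 5 = 9 → (9,1,6)
replace slot 3: 2·(9+1) − 6 = 14 → (9,1,14)
replace slot 1: 2·(1+14) − 9 = 21 → (21,1,14)

21,1,14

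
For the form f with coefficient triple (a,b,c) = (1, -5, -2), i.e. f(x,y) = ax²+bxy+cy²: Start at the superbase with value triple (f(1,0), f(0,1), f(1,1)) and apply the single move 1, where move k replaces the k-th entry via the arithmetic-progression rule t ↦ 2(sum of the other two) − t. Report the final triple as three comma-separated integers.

start (1,-2,-6) = (f(1,0),f(0,1),f(1,1))
replace slot 1: 2·((-2)+(-6)) − 1 = -17 → (-17,-2,-6)

-17,-2,-6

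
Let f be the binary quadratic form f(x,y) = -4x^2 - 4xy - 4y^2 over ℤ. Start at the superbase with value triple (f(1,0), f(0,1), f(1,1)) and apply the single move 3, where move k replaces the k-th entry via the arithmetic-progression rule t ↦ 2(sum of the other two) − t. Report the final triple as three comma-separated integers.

start (-4,-4,-12) = (f(1,0),f(0,1),f(1,1))
replace slot 3: 2·((-4)+(-4)) − (-12) = -4 → (-4,-4,-4)

-4,-4,-4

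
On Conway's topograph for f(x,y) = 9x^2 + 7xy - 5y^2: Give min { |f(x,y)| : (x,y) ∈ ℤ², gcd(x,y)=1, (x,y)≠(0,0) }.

river: ρ → (-5,13,3)
river: ρ → (3,11,-9)
river: ρ → (-9,7,5)
river: ρ → (5,13,-3)
river: ρ → (-3,11,9)
river: ρ → (9,7,-5)
closes: descent 0, river 6
min |a| on river = 3

3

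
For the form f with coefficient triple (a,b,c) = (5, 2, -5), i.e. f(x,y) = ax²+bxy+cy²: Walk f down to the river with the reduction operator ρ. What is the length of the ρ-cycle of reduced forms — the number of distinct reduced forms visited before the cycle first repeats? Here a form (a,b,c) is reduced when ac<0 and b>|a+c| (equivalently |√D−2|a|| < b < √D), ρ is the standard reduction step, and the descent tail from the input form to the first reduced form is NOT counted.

D = 104, ⌊√D⌋ = 10
river: ρ → (-5,8,2)
river: ρ → (2,8,-5)
river: ρ → (-5,2,5)
river: ρ → (5,8,-2)
river: ρ → (-2,8,5)
river: ρ → (5,2,-5)
ρ-cycle length = 6 (tail of 0 descent steps not counted)

6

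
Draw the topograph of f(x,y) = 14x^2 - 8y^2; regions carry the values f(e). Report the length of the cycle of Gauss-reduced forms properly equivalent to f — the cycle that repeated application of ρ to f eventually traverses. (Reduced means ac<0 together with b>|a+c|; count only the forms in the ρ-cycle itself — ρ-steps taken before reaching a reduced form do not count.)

D = 448, ⌊√D⌋ = 21
descent: ρ → (-8,16,6)  [lands on river]
river: ρ → (6,20,-2)
river: ρ → (-2,20,6)
river: ρ → (6,16,-8)
ρ-cycle length = 4 (tail of 1 descent step not counted)

4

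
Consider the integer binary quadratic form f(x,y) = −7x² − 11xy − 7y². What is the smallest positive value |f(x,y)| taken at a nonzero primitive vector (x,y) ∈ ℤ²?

translate: b→-3 (≡11 mod 14), so (7,11,7)→(7,-3,3)
flip: (7,-3,3)→(3,3,7)
reduced (well bottom): (3,3,7) with a≤c, −a<b≤a
well minimum |f| = |-3| = 3 (negative-definite)

3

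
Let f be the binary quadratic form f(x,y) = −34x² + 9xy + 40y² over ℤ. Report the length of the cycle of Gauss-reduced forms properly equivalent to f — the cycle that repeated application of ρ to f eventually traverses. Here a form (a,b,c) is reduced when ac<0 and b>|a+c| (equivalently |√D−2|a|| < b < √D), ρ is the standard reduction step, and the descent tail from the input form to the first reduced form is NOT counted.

D = 5521, ⌊√D⌋ = 74
river: ρ → (40,71,-3)
river: ρ → (-3,73,16)
river: ρ → (16,55,-39)
river: ρ → (-39,23,32)
river: ρ → (32,41,-30)
river: ρ → (-30,19,43)
river: ρ → (43,67,-6)
river: ρ → (-6,65,54)
river: ρ → (54,43,-17)
river: ρ → (-17,59,30)
river: ρ → (30,61,-15)
river: ρ → (-15,59,34)
river: ρ → (34,9,-40)
river: ρ → (-40,71,3)
river: ρ → (3,73,-16)
river: ρ → (-16,55,39)
river: ρ → (39,23,-32)
river: ρ → (-32,41,30)
river: ρ → (30,19,-43)
river: ρ → (-43,67,6)
river: ρ → (6,65,-54)
river: ρ → (-54,43,17)
river: ρ → (17,59,-30)
river: ρ → (-30,61,15)
river: ρ → (15,59,-34)
river: ρ → (-34,9,40)
ρ-cycle length = 26 (tail of 0 descent steps not counted)

26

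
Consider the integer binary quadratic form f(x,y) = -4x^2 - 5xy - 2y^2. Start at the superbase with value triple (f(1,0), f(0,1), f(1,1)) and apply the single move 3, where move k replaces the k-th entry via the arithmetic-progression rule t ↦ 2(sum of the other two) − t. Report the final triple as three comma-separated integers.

start (-4,-2,-11) = (f(1,0),f(0,1),f(1,1))
replace slot 3: 2·((-4)+(-2)) − (-11) = -1 → (-4,-2,-1)

-4,-2,-1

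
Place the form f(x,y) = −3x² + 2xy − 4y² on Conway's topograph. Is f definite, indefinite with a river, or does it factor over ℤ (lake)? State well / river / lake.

D = b²−4ac = 2² − 4·(-3)·(-4) = -44
D < 0 ⇒ definite ⇒ every region one sign ⇒ single well

well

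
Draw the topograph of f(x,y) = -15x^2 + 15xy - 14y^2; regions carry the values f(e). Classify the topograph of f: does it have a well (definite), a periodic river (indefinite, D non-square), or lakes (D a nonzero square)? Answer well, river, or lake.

D = b²−4ac = 15² − 4·(-15)·(-14) = -615
D < 0 ⇒ definite ⇒ every region one sign ⇒ single well

well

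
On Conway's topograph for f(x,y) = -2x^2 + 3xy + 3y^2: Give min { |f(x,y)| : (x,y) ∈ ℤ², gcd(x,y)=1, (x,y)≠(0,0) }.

river: ρ → (3,3,-2)
river: ρ → (-2,5,1)
river: ρ → (1,5,-2)
river: ρ → (-2,3,3)
closes: descent 0, river 4
min |a| on river = 1

1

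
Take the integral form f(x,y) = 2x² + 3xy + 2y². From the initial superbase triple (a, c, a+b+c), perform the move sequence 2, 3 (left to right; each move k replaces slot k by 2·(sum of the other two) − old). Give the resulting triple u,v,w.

start (2,2,7) = (f(1,0),f(0,1),f(1,1))
replace slot 2: 2·(2+7) − 2 = 16 → (2,16,7)
replace slot 3: 2·(2+16) − 7 = 29 → (2,16,29)

2,16,29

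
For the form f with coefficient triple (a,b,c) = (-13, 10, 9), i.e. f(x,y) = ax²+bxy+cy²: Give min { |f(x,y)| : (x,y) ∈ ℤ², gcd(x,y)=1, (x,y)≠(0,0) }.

river: ρ → (9,8,-14)
river: ρ → (-14,20,3)
river: ρ → (3,22,-7)
river: ρ → (-7,20,6)
river: ρ → (6,16,-13)
river: ρ → (-13,10,9)
closes: descent 0, river 6
min |a| on river = 3

3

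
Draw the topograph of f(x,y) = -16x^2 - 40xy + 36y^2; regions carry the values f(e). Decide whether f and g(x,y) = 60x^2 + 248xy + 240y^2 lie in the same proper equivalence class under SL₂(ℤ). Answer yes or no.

D₁ = 3904, D₂ = 3904
river cycle of f (length 22): (36, 40, -16), (-16, 56, 12), (12, 40, -48), (-48, 56, 4), (4, 56, -48), (-48, 40, 12), (12, 56, -16), (-16, 40, 36), (36, 32, -20), (-20, 48, 20), … (12 more)
river cycle of g (length 22): (-16, 56, 12), (12, 40, -48), (-48, 56, 4), (4, 56, -48), (-48, 40, 12), (12, 56, -16), (-16, 40, 36), (36, 32, -20), (-20, 48, 20), (20, 32, -36), … (12 more)
cycles coincide ⇒ equivalent

yes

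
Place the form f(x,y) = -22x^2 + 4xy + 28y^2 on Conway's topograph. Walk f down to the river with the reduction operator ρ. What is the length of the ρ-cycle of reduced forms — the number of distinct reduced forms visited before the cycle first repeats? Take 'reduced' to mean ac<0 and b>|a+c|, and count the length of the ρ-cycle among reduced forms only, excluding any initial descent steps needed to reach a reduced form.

D = 2480, ⌊√D⌋ = 49
descent: ρ → (28,-4,-22)
descent: ρ → (-22,48,2)  [lands on river]
river: ρ → (2,48,-22)
river: ρ → (-22,40,10)
river: ρ → (10,40,-22)
ρ-cycle length = 4 (tail of 2 descent steps not counted)

4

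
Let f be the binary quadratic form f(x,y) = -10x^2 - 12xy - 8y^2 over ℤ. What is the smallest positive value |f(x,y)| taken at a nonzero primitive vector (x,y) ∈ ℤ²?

translate: b→-8 (≡12 mod 20), so (10,12,8)→(10,-8,6)
flip: (10,-8,6)→(6,8,10)
translate: b→-4 (≡8 mod 12), so (6,8,10)→(6,-4,8)
reduced (well bottom): (6,-4,8) with a≤c, −a<b≤a
well minimum |f| = |-6| = 6 (negative-definite)

6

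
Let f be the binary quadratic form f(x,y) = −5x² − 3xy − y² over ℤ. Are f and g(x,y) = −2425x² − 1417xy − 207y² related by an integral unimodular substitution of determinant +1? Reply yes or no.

D₁ = -11, D₂ = -11
f is negative-definite; reduce −f:
−f: flip: (5,3,1)→(1,-3,5)
−f: translate: b→1 (≡-3 mod 2), so (1,-3,5)→(1,1,3)
−f: reduced (well bottom): (1,1,3) with a≤c, −a<b≤a
flip sign back: reduced form of f is (-1,-1,-3)
g is negative-definite; reduce −g:
−g: flip: (2425,1417,207)→(207,-1417,2425)
−g: translate: b→-175 (≡-1417 mod 414), so (207,-1417,2425)→(207,-175,37)
−g: flip: (207,-175,37)→(37,175,207)
−g: translate: b→27 (≡175 mod 74), so (37,175,207)→(37,27,5)
−g: flip: (37,27,5)→(5,-27,37)
−g: translate: b→3 (≡-27 mod 10), so (5,-27,37)→(5,3,1)
−g: flip: (5,3,1)→(1,-3,5)
−g: translate: b→1 (≡-3 mod 2), so (1,-3,5)→(1,1,3)
−g: reduced (well bottom): (1,1,3) with a≤c, −a<b≤a
flip sign back: reduced form of g is (-1,-1,-3)
reduced forms (-1, -1, -3) vs (-1, -1, -3) ⇒ equivalent

yes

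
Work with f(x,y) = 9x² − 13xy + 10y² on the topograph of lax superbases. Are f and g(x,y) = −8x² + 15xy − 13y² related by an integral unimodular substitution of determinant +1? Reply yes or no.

D₁ = -191, D₂ = -191
f: translate: b→5 (≡-13 mod 18), so (9,-13,10)→(9,5,6)
f: flip: (9,5,6)→(6,-5,9)
f: reduced (well bottom): (6,-5,9) with a≤c, −a<b≤a
g is negative-definite; reduce −g:
−g: translate: b→1 (≡-15 mod 16), so (8,-15,13)→(8,1,6)
−g: flip: (8,1,6)→(6,-1,8)
−g: reduced (well bottom): (6,-1,8) with a≤c, −a<b≤a
flip sign back: reduced form of g is (-6,1,-8)
reduced forms (6, -5, 9) vs (-6, 1, -8) ⇒ inequivalent

no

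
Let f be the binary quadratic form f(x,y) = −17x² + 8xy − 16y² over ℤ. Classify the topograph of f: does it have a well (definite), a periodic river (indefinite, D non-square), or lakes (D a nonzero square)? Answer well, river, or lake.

D = b²−4ac = 8² − 4·(-17)·(-16) = -1024
D < 0 ⇒ definite ⇒ every region one sign ⇒ single well

well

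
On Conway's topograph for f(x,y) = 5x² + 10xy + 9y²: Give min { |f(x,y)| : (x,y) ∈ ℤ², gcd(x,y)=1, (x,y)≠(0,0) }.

translate: b→0 (≡10 mod 10), so (5,10,9)→(5,0,4)
flip: (5,0,4)→(4,0,5)
reduced (well bottom): (4,0,5) with a≤c, −a<b≤a
well minimum = a = 4

4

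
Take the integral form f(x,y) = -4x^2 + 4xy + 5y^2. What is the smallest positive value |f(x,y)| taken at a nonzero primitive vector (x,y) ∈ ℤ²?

river: ρ → (5,6,-3)
river: ρ → (-3,6,5)
river: ρ → (5,4,-4)
river: ρ → (-4,4,5)
closes: descent 0, river 4
min |a| on river = 3

3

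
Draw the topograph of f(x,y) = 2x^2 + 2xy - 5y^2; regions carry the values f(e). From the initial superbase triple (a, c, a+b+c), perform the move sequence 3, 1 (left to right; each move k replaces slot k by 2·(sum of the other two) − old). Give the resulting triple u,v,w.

start (2,-5,-1) = (f(1,0),f(0,1),f(1,1))
replace slot 3: 2·(2+(-5)) − (-1) = -5 → (2,-5,-5)
replace slot 1: 2·((-5)+(-5)) − 2 = -22 → (-22,-5,-5)

-22,-5,-5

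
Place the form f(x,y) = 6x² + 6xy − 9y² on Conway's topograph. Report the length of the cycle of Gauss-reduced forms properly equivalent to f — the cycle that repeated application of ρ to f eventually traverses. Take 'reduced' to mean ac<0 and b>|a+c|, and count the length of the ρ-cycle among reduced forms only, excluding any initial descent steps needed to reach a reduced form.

D = 252, ⌊√D⌋ = 15
river: ρ → (-9,12,3)
river: ρ → (3,12,-9)
river: ρ → (-9,6,6)
river: ρ → (6,6,-9)
ρ-cycle length = 4 (tail of 0 descent steps not counted)

4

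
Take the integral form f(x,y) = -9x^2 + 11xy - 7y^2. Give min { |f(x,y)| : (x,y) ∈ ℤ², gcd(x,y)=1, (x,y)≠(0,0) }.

translate: b→7 (≡-11 mod 18), so (9,-11,7)→(9,7,5)
flip: (9,7,5)→(5,-7,9)
translate: b→3 (≡-7 mod 10), so (5,-7,9)→(5,3,7)
reduced (well bottom): (5,3,7) with a≤c, −a<b≤a
well minimum |f| = |-5| = 5 (negative-definite)

5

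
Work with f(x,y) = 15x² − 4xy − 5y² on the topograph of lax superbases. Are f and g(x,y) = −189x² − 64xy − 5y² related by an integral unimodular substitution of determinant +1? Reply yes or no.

D₁ = 316, D₂ = 316
river cycle of f (length 6): (-5, 14, 6), (6, 10, -9), (-9, 8, 7), (7, 6, -10), (-10, 14, 3), (3, 16, -5)
river cycle of g (length 6): (-5, 14, 6), (6, 10, -9), (-9, 8, 7), (7, 6, -10), (-10, 14, 3), (3, 16, -5)
cycles coincide ⇒ equivalent

yes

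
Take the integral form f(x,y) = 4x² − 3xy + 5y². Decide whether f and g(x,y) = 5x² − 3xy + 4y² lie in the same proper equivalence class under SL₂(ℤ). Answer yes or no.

D₁ = -71, D₂ = -71
f: reduced (well bottom): (4,-3,5) with a≤c, −a<b≤a
g: flip: (5,-3,4)→(4,3,5)
g: reduced (well bottom): (4,3,5) with a≤c, −a<b≤a
reduced forms (4, -3, 5) vs (4, 3, 5) ⇒ inequivalent

no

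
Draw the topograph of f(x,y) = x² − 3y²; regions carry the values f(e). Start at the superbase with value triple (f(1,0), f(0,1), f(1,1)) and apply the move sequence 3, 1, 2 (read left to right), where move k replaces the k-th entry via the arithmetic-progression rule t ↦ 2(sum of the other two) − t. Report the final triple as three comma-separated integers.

start (1,-3,-2) = (f(1,0),f(0,1),f(1,1))
replace slot 3: 2·(1+(-3)) − (-2) = -2 → (1,-3,-2)
replace slot 1: 2·((-3)+(-2)) − 1 = -11 → (-11,-3,-2)
replace slot 2: 2·((-11)+(-2)) − (-3) = -23 → (-11,-23,-2)

-11,-23,-2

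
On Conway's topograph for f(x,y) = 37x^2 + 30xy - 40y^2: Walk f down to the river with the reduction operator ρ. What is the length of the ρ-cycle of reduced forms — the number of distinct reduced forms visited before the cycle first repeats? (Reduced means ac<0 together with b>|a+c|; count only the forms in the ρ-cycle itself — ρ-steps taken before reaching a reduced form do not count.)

D = 6820, ⌊√D⌋ = 82
river: ρ → (-40,50,27)
river: ρ → (27,58,-32)
river: ρ → (-32,70,15)
river: ρ → (15,80,-7)
river: ρ → (-7,74,48)
river: ρ → (48,22,-33)
river: ρ → (-33,44,37)
river: ρ → (37,30,-40)
ρ-cycle length = 8 (tail of 0 descent steps not counted)

8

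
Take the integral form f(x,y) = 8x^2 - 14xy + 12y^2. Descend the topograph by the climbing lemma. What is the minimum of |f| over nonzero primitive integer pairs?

translate: b→2 (≡-14 mod 16), so (8,-14,12)→(8,2,6)
flip: (8,2,6)→(6,-2,8)
reduced (well bottom): (6,-2,8) with a≤c, −a<b≤a
well minimum = a = 6

6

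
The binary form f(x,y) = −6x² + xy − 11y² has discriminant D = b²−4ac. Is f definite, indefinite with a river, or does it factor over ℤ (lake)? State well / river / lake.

D = b²−4ac = 1² − 4·(-6)·(-11) = -263
D < 0 ⇒ definite ⇒ every region one sign ⇒ single well

well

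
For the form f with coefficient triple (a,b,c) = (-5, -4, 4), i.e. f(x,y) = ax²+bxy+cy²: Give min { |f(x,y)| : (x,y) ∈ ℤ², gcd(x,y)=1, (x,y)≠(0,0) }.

descent: ρ → (4,4,-5)  [lands on river]
river: ρ → (-5,6,3)
river: ρ → (3,6,-5)
river: ρ → (-5,4,4)
closes: descent 1, river 4
min |a| on river = 3

3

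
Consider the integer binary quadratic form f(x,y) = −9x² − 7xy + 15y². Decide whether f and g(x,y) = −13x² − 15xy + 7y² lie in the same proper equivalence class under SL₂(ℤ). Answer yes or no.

D₁ = 589, D₂ = 589
river cycle of f (length 16): (15, 7, -9), (-9, 11, 13), (13, 15, -7), (-7, 13, 15), (15, 17, -5), (-5, 23, 3), (3, 19, -19), (-19, 19, 3), (3, 23, -5), (-5, 17, 15), … (6 more)
river cycle of g (length 16): (7, 15, -13), (-13, 11, 9), (9, 7, -15), (-15, 23, 1), (1, 23, -15), (-15, 7, 9), (9, 11, -13), (-13, 15, 7), (7, 13, -15), (-15, 17, 5), … (6 more)
cycles differ ⇒ inequivalent

no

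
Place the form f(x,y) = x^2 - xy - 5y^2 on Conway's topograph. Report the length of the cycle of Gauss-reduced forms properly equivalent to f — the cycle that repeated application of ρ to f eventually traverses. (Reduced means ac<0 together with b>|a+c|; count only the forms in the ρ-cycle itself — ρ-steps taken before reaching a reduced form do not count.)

D = 21, ⌊√D⌋ = 4
descent: ρ → (-5,1,1)
descent: ρ → (1,3,-3)  [lands on river]
river: ρ → (-3,3,1)
ρ-cycle length = 2 (tail of 2 descent steps not counted)

2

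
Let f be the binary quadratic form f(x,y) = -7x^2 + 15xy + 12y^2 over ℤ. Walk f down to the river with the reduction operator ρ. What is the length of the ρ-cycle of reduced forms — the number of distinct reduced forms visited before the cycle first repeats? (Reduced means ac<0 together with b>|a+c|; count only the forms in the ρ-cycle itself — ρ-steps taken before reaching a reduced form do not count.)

D = 561, ⌊√D⌋ = 23
river: ρ → (12,9,-10)
river: ρ → (-10,11,11)
river: ρ → (11,11,-10)
river: ρ → (-10,9,12)
river: ρ → (12,15,-7)
river: ρ → (-7,13,14)
river: ρ → (14,15,-6)
river: ρ → (-6,21,5)
river: ρ → (5,19,-10)
river: ρ → (-10,21,3)
river: ρ → (3,21,-10)
river: ρ → (-10,19,5)
river: ρ → (5,21,-6)
river: ρ → (-6,15,14)
river: ρ → (14,13,-7)
river: ρ → (-7,15,12)
ρ-cycle length = 16 (tail of 0 descent steps not counted)

16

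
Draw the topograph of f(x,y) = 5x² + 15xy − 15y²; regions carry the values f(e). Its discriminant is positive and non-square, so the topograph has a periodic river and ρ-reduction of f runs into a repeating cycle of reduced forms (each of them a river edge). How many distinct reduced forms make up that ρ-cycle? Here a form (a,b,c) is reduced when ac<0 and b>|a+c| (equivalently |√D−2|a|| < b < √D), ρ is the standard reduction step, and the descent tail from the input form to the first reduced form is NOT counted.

D = 525, ⌊√D⌋ = 22
river: ρ → (-15,15,5)
river: ρ → (5,15,-15)
ρ-cycle length = 2 (tail of 0 descent steps not counted)

2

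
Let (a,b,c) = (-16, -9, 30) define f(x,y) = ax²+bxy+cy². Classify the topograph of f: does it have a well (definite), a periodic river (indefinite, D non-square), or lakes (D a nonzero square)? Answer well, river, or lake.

D = b²−4ac = (-9)² − 4·(-16)·30 = 2001
D > 0 non-square ⇒ indefinite ⇒ periodic river

river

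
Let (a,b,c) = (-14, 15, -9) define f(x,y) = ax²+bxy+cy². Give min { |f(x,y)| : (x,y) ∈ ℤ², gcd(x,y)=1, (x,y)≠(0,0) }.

translate: b→13 (≡-15 mod 28), so (14,-15,9)→(14,13,8)
flip: (14,13,8)→(8,-13,14)
translate: b→3 (≡-13 mod 16), so (8,-13,14)→(8,3,9)
reduced (well bottom): (8,3,9) with a≤c, −a<b≤a
well minimum |f| = |-8| = 8 (negative-definite)

8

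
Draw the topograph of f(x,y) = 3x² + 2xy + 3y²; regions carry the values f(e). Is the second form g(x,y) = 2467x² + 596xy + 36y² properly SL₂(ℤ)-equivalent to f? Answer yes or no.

D₁ = -32, D₂ = -32
f: reduced (well bottom): (3,2,3) with a≤c, −a<b≤a
g: flip: (2467,596,36)→(36,-596,2467)
g: translate: b→-20 (≡-596 mod 72), so (36,-596,2467)→(36,-20,3)
g: flip: (36,-20,3)→(3,20,36)
g: translate: b→2 (≡20 mod 6), so (3,20,36)→(3,2,3)
g: reduced (well bottom): (3,2,3) with a≤c, −a<b≤a
reduced forms (3, 2, 3) vs (3, 2, 3) ⇒ equivalent

yes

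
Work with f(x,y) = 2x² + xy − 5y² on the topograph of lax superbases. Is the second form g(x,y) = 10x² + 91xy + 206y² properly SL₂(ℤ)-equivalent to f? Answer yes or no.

D₁ = 41, D₂ = 41
river cycle of f (length 10): (2, 5, -2), (-2, 3, 4), (4, 5, -1), (-1, 5, 4), (4, 3, -2), (-2, 5, 2), (2, 3, -4), (-4, 5, 1), (1, 5, -4), (-4, 3, 2)
river cycle of g (length 10): (1, 5, -4), (-4, 3, 2), (2, 5, -2), (-2, 3, 4), (4, 5, -1), (-1, 5, 4), (4, 3, -2), (-2, 5, 2), (2, 3, -4), (-4, 5, 1)
cycles coincide ⇒ equivalent

yes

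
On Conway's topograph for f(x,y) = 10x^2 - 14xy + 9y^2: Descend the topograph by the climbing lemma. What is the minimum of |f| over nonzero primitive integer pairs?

translate: b→6 (≡-14 mod 20), so (10,-14,9)→(10,6,5)
flip: (10,6,5)→(5,-6,10)
translate: b→4 (≡-6 mod 10), so (5,-6,10)→(5,4,9)
reduced (well bottom): (5,4,9) with a≤c, −a<b≤a
well minimum = a = 5

5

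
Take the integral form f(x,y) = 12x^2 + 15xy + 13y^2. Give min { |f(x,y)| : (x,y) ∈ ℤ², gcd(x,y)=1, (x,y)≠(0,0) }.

translate: b→-9 (≡15 mod 24), so (12,15,13)→(12,-9,10)
flip: (12,-9,10)→(10,9,12)
reduced (well bottom): (10,9,12) with a≤c, −a<b≤a
well minimum = a = 10

10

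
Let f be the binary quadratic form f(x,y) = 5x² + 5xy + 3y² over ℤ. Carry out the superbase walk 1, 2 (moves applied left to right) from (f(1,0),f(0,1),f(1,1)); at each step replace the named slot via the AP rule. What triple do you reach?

start (5,3,13) = (f(1,0),f(0,1),f(1,1))
replace slot 1: 2·(3+13) − 5 = 27 → (27,3,13)
replace slot 2: 2·(27+13) − 3 = 77 → (27,77,13)

27,77,13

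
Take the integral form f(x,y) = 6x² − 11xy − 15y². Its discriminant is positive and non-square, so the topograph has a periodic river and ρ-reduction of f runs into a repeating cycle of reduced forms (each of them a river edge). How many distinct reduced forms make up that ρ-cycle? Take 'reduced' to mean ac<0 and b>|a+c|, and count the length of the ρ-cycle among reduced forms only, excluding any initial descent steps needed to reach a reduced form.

D = 481, ⌊√D⌋ = 21
descent: ρ → (-15,11,6)  [lands on river]
river: ρ → (6,13,-13)
river: ρ → (-13,13,6)
river: ρ → (6,11,-15)
river: ρ → (-15,19,2)
river: ρ → (2,21,-5)
river: ρ → (-5,19,6)
river: ρ → (6,17,-8)
river: ρ → (-8,15,8)
river: ρ → (8,17,-6)
river: ρ → (-6,19,5)
river: ρ → (5,21,-2)
river: ρ → (-2,19,15)
river: ρ → (15,11,-6)
river: ρ → (-6,13,13)
river: ρ → (13,13,-6)
river: ρ → (-6,11,15)
river: ρ → (15,19,-2)
river: ρ → (-2,21,5)
river: ρ → (5,19,-6)
river: ρ → (-6,17,8)
river: ρ → (8,15,-8)
river: ρ → (-8,17,6)
river: ρ → (6,19,-5)
river: ρ → (-5,21,2)
river: ρ → (2,19,-15)
ρ-cycle length = 26 (tail of 1 descent step not counted)

26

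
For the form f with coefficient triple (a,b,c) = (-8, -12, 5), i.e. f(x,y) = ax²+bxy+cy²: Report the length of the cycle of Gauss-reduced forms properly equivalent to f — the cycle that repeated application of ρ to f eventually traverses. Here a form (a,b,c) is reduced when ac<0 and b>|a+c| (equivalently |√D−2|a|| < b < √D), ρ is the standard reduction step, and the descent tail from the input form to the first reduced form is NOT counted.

D = 304, ⌊√D⌋ = 17
descent: ρ → (5,12,-8)  [lands on river]
river: ρ → (-8,4,9)
river: ρ → (9,14,-3)
river: ρ → (-3,16,4)
river: ρ → (4,16,-3)
river: ρ → (-3,14,9)
river: ρ → (9,4,-8)
river: ρ → (-8,12,5)
river: ρ → (5,8,-12)
river: ρ → (-12,16,1)
river: ρ → (1,16,-12)
river: ρ → (-12,8,5)
ρ-cycle length = 12 (tail of 1 descent step not counted)

12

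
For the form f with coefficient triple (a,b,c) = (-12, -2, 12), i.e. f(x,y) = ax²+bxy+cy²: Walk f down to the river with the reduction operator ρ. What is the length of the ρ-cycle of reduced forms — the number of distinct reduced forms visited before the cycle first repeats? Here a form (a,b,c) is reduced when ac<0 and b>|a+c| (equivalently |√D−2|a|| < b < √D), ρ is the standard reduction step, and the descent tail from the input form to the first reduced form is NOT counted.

D = 580, ⌊√D⌋ = 24
descent: ρ → (12,2,-12)  [lands on river]
river: ρ → (-12,22,2)
river: ρ → (2,22,-12)
river: ρ → (-12,2,12)
river: ρ → (12,22,-2)
river: ρ → (-2,22,12)
ρ-cycle length = 6 (tail of 1 descent step not counted)

6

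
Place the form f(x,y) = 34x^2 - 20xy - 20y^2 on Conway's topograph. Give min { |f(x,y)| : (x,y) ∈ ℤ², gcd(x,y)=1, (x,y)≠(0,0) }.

descent: ρ → (-20,20,34)  [lands on river]
river: ρ → (34,48,-6)
river: ρ → (-6,48,34)
river: ρ → (34,20,-20)
closes: descent 1, river 4
min |a| on river = 6

6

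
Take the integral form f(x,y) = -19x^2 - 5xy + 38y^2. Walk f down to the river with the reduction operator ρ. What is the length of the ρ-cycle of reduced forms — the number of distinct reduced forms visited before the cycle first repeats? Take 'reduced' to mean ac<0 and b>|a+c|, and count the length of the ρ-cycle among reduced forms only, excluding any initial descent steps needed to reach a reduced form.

D = 2913, ⌊√D⌋ = 53
descent: ρ → (38,5,-19)
descent: ρ → (-19,33,24)  [lands on river]
river: ρ → (24,15,-28)
river: ρ → (-28,41,11)
river: ρ → (11,47,-16)
river: ρ → (-16,49,8)
river: ρ → (8,47,-22)
river: ρ → (-22,41,14)
river: ρ → (14,43,-19)
ρ-cycle length = 8 (tail of 2 descent steps not counted)

8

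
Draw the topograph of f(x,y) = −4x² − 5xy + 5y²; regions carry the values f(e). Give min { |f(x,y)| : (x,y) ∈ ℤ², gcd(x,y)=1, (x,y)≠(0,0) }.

descent: ρ → (5,5,-4)  [lands on river]
river: ρ → (-4,3,6)
river: ρ → (6,9,-1)
river: ρ → (-1,9,6)
river: ρ → (6,3,-4)
river: ρ → (-4,5,5)
closes: descent 1, river 6
min |a| on river = 1

1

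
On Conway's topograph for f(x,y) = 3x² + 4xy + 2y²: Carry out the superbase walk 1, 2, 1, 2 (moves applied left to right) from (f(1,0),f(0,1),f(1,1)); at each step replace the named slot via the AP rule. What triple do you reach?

start (3,2,9) = (f(1,0),f(0,1),f(1,1))
replace slot 1: 2·(2+9) − 3 = 19 → (19,2,9)
replace slot 2: 2·(19+9) − 2 = 54 → (19,54,9)
replace slot 1: 2·(54+9) − 19 = 107 → (107,54,9)
replace slot 2: 2·(107+9) − 54 = 178 → (107,178,9)

107,178,9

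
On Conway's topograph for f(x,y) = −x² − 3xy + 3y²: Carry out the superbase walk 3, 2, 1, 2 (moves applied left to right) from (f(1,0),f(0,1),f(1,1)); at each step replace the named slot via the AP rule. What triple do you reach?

start (-1,3,-1) = (f(1,0),f(0,1),f(1,1))
replace slot 3: 2·((-1)+3) − (-1) = 5 → (-1,3,5)
replace slot 2: 2·((-1)+5) − 3 = 5 → (-1,5,5)
replace slot 1: 2·(5+5) − (-1) = 21 → (21,5,5)
replace slot 2: 2·(21+5) − 5 = 47 → (21,47,5)

21,47,5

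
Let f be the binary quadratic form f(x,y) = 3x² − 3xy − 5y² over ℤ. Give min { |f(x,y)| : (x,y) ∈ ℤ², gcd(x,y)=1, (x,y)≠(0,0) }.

descent: ρ → (-5,3,3)  [lands on river]
river: ρ → (3,3,-5)
river: ρ → (-5,7,1)
river: ρ → (1,7,-5)
closes: descent 1, river 4
min |a| on river = 1

1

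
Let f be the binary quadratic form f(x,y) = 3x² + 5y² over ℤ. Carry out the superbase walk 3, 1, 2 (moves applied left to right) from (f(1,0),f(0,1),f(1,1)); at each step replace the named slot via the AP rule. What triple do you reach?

start (3,5,8) = (f(1,0),f(0,1),f(1,1))
replace slot 3: 2·(3+5) − 8 = 8 → (3,5,8)
replace slot 1: 2·(5+8) − 3 = 23 → (23,5,8)
replace slot 2: 2·(23+8) − 5 = 57 → (23,57,8)

23,57,8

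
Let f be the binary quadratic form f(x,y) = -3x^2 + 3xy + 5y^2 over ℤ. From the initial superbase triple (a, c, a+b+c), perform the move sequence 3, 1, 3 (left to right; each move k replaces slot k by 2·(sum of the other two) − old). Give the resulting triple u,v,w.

start (-3,5,5) = (f(1,0),f(0,1),f(1,1))
replace slot 3: 2·((-3)+5) − 5 = -1 → (-3,5,-1)
replace slot 1: 2·(5+(-1)) − (-3) = 11 → (11,5,-1)
replace slot 3: 2·(11+5) − (-1) = 33 → (11,5,33)

11,5,33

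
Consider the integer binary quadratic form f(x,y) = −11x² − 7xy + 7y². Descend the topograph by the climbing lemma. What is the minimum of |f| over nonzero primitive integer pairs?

descent: ρ → (7,7,-11)  [lands on river]
river: ρ → (-11,15,3)
river: ρ → (3,15,-11)
river: ρ → (-11,7,7)
closes: descent 1, river 4
min |a| on river = 3

3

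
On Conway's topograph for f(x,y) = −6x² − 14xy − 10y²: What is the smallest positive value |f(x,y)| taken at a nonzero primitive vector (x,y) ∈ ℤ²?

translate: b→2 (≡14 mod 12), so (6,14,10)→(6,2,2)
flip: (6,2,2)→(2,-2,6)
translate: b→2 (≡-2 mod 4), so (2,-2,6)→(2,2,6)
reduced (well bottom): (2,2,6) with a≤c, −a<b≤a
well minimum |f| = |-2| = 2 (negative-definite)

2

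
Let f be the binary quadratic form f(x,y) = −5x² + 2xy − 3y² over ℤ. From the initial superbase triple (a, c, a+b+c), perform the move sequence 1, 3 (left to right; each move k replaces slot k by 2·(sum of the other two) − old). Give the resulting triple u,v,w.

start (-5,-3,-6) = (f(1,0),f(0,1),f(1,1))
replace slot 1: 2·((-3)+(-6)) − (-5) = -13 → (-13,-3,-6)
replace slot 3: 2·((-13)+(-3)) − (-6) = -26 → (-13,-3,-26)

-13,-3,-26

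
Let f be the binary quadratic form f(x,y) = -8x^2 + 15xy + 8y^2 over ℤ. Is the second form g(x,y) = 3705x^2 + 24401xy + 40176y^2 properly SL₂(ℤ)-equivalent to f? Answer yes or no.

D₁ = 481, D₂ = 481
river cycle of f (length 26): (8, 17, -6), (-6, 19, 5), (5, 21, -2), (-2, 19, 15), (15, 11, -6), (-6, 13, 13), (13, 13, -6), (-6, 11, 15), (15, 19, -2), (-2, 21, 5), … (16 more)
river cycle of g (length 26): (8, 17, -6), (-6, 19, 5), (5, 21, -2), (-2, 19, 15), (15, 11, -6), (-6, 13, 13), (13, 13, -6), (-6, 11, 15), (15, 19, -2), (-2, 21, 5), … (16 more)
cycles coincide ⇒ equivalent

yes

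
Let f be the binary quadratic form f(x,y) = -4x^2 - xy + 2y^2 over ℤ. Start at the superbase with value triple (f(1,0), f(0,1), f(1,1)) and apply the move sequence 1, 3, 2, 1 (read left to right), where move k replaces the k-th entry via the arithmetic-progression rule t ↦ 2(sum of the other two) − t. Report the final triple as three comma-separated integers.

start (-4,2,-3) = (f(1,0),f(0,1),f(1,1))
replace slot 1: 2·(2+(-3)) − (-4) = 2 → (2,2,-3)
replace slot 3: 2·(2+2) − (-3) = 11 → (2,2,11)
replace slot 2: 2·(2+11) − 2 = 24 → (2,24,11)
replace slot 1: 2·(24+11) − 2 = 68 → (68,24,11)

68,24,11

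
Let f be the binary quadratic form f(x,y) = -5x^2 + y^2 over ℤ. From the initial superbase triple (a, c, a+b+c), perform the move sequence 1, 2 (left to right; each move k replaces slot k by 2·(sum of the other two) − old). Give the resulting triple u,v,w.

start (-5,1,-4) = (f(1,0),f(0,1),f(1,1))
replace slot 1: 2·(1+(-4)) − (-5) = -1 → (-1,1,-4)
replace slot 2: 2·((-1)+(-4)) − 1 = -11 → (-1,-11,-4)

-1,-11,-4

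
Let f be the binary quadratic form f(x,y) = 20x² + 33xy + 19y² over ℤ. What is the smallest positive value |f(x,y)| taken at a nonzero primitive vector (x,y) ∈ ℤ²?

translate: b→-7 (≡33 mod 40), so (20,33,19)→(20,-7,6)
flip: (20,-7,6)→(6,7,20)
translate: b→-5 (≡7 mod 12), so (6,7,20)→(6,-5,19)
reduced (well bottom): (6,-5,19) with a≤c, −a<b≤a
well minimum = a = 6

6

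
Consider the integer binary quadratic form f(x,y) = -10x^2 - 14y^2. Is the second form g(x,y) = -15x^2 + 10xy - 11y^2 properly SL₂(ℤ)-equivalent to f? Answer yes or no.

D₁ = -560, D₂ = -560
f is negative-definite; reduce −f:
−f: reduced (well bottom): (10,0,14) with a≤c, −a<b≤a
flip sign back: reduced form of f is (-10,0,-14)
g is negative-definite; reduce −g:
−g: flip: (15,-10,11)→(11,10,15)
−g: reduced (well bottom): (11,10,15) with a≤c, −a<b≤a
flip sign back: reduced form of g is (-11,-10,-15)
reduced forms (-10, 0, -14) vs (-11, -10, -15) ⇒ inequivalent

no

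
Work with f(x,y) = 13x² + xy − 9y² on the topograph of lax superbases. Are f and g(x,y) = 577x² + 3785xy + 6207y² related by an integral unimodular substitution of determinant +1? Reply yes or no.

D₁ = 469, D₂ = 469
river cycle of f (length 4): (-9, 17, 5), (5, 13, -15), (-15, 17, 3), (3, 19, -9)
river cycle of g (length 4): (5, 13, -15), (-15, 17, 3), (3, 19, -9), (-9, 17, 5)
cycles coincide ⇒ equivalent

yes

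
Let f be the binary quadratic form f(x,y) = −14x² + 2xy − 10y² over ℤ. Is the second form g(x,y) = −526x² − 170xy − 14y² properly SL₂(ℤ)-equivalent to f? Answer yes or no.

D₁ = -556, D₂ = -556
f is negative-definite; reduce −f:
−f: flip: (14,-2,10)→(10,2,14)
−f: reduced (well bottom): (10,2,14) with a≤c, −a<b≤a
flip sign back: reduced form of f is (-10,-2,-14)
g is negative-definite; reduce −g:
−g: flip: (526,170,14)→(14,-170,526)
−g: translate: b→-2 (≡-170 mod 28), so (14,-170,526)→(14,-2,10)
−g: flip: (14,-2,10)→(10,2,14)
−g: reduced (well bottom): (10,2,14) with a≤c, −a<b≤a
flip sign back: reduced form of g is (-10,-2,-14)
reduced forms (-10, -2, -14) vs (-10, -2, -14) ⇒ equivalent

yes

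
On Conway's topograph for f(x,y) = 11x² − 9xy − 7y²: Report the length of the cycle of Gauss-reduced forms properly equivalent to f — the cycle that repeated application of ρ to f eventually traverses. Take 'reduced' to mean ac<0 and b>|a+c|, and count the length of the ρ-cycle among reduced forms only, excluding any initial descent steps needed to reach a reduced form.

D = 389, ⌊√D⌋ = 19
descent: ρ → (-7,9,11)  [lands on river]
river: ρ → (11,13,-5)
river: ρ → (-5,17,5)
river: ρ → (5,13,-11)
river: ρ → (-11,9,7)
river: ρ → (7,19,-1)
river: ρ → (-1,19,7)
river: ρ → (7,9,-11)
river: ρ → (-11,13,5)
river: ρ → (5,17,-5)
river: ρ → (-5,13,11)
river: ρ → (11,9,-7)
river: ρ → (-7,19,1)
river: ρ → (1,19,-7)
ρ-cycle length = 14 (tail of 1 descent step not counted)

14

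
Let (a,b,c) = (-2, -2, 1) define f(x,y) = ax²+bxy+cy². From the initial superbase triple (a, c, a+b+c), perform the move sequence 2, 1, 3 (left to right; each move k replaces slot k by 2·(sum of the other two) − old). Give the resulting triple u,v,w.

start (-2,1,-3) = (f(1,0),f(0,1),f(1,1))
replace slot 2: 2·((-2)+(-3)) − 1 = -11 → (-2,-11,-3)
replace slot 1: 2·((-11)+(-3)) − (-2) = -26 → (-26,-11,-3)
replace slot 3: 2·((-26)+(-11)) − (-3) = -71 → (-26,-11,-71)

-26,-11,-71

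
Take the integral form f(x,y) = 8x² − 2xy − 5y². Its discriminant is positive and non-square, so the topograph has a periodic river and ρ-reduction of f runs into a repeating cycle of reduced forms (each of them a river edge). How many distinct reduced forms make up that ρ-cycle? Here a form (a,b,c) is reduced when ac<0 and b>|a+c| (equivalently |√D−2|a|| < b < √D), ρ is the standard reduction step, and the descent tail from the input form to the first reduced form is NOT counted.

D = 164, ⌊√D⌋ = 12
descent: ρ → (-5,12,1)  [lands on river]
river: ρ → (1,12,-5)
river: ρ → (-5,8,5)
river: ρ → (5,12,-1)
river: ρ → (-1,12,5)
river: ρ → (5,8,-5)
ρ-cycle length = 6 (tail of 1 descent step not counted)

6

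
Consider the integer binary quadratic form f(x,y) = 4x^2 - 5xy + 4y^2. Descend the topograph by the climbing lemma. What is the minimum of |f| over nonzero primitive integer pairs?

translate: b→3 (≡-5 mod 8), so (4,-5,4)→(4,3,3)
flip: (4,3,3)→(3,-3,4)
translate: b→3 (≡-3 mod 6), so (3,-3,4)→(3,3,4)
reduced (well bottom): (3,3,4) with a≤c, −a<b≤a
well minimum = a = 3

3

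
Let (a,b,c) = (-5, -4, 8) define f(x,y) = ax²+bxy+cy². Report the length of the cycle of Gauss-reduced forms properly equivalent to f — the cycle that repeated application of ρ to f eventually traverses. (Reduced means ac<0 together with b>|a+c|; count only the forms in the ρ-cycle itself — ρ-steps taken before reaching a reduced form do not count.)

D = 176, ⌊√D⌋ = 13
descent: ρ → (8,4,-5)  [lands on river]
river: ρ → (-5,6,7)
river: ρ → (7,8,-4)
river: ρ → (-4,8,7)
river: ρ → (7,6,-5)
river: ρ → (-5,4,8)
river: ρ → (8,12,-1)
river: ρ → (-1,12,8)
ρ-cycle length = 8 (tail of 1 descent step not counted)

8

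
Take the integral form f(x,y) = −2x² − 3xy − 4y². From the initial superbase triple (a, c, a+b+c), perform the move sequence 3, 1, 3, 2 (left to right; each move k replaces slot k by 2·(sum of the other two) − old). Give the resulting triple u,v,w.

start (-2,-4,-9) = (f(1,0),f(0,1),f(1,1))
replace slot 3: 2·((-2)+(-4)) − (-9) = -3 → (-2,-4,-3)
replace slot 1: 2·((-4)+(-3)) − (-2) = -12 → (-12,-4,-3)
replace slot 3: 2·((-12)+(-4)) − (-3) = -29 → (-12,-4,-29)
replace slot 2: 2·((-12)+(-29)) − (-4) = -78 → (-12,-78,-29)

-12,-78,-29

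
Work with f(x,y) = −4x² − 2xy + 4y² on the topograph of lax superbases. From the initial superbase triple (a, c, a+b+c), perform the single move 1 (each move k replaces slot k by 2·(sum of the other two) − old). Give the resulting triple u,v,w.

start (-4,4,-2) = (f(1,0),f(0,1),f(1,1))
replace slot 1: 2·(4+(-2)) − (-4) = 8 → (8,4,-2)

8,4,-2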